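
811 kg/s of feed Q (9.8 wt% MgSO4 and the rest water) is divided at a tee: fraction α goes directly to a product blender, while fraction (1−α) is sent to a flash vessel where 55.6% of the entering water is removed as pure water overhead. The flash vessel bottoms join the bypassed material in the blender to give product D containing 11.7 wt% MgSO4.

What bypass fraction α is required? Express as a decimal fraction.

All 811×0.098 = 79.478 kg/s of MgSO4 reaches D, so D = 79.478/0.117 = 679.3 kg/s and vapour = 131.7 kg/s.
The evaporator receives (1−α)·811 of feed at 0.902 water and removes 0.556 of that water:
0.556×0.902×(1−α)×811 = 131.7
(1−α) = 131.7/406.73 = 0.3238;  α = 0.6762.

0.676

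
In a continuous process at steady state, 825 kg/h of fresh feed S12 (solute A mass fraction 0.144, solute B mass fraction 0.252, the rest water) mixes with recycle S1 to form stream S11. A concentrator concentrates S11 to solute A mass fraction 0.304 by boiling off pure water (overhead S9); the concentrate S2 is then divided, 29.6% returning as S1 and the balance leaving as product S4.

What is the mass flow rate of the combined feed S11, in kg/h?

Overall solute A balance (none leaves overhead): solute A in fresh feed = solute A in product, i.e. 825×0.144 = (1−0.296)·S2·0.304.
S2 = 118.8/(0.304×0.704) = 555.1 kg/h.
Recycle S1 = 0.296×555.1 = 164.31 kg/h.
Combined feed S11 = 825 + 164.31 = 989.31 kg/h.

989.3 kg/h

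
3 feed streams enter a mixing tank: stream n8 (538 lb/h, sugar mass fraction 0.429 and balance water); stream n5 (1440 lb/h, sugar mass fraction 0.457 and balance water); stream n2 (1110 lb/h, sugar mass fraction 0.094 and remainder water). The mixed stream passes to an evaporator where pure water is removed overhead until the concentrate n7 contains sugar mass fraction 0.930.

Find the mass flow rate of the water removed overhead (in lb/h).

2020 lb/h

sugar entering = 538×0.429 + 1440×0.457 + 1110×0.094 = 993.22 lb/h.
All sugar reports to n7, so n7 = 993.22/0.930 = 1068 lb/h.
Total feed = 3088 lb/h; overhead = 3088 − 1068 = 2020 lb/h.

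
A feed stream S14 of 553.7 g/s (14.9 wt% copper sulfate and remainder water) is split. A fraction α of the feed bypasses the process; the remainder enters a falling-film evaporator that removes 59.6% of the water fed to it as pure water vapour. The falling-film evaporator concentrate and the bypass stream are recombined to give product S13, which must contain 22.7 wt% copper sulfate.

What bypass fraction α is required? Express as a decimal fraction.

All 553.7×0.149 = 82.501 g/s of copper sulfate reaches S13, so S13 = 82.501/0.227 = 363.44 g/s and vapour = 190.26 g/s.
The evaporator receives (1−α)·553.7 of feed at 0.851 water and removes 0.596 of that water:
0.596×0.851×(1−α)×553.7 = 190.26
(1−α) = 190.26/280.83 = 0.6775;  α = 0.3225.

0.323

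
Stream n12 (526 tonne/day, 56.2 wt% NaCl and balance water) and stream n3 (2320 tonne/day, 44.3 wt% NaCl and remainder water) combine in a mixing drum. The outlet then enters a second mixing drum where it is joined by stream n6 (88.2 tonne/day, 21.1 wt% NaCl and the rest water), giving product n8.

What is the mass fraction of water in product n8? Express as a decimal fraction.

0.543

Overall, product flow = 2934.2 tonne/day.
water in = 526×0.438 + 2320×0.557 + 88.2×0.789 = 1592.2 tonne/day.
water fraction in n8 = 0.543.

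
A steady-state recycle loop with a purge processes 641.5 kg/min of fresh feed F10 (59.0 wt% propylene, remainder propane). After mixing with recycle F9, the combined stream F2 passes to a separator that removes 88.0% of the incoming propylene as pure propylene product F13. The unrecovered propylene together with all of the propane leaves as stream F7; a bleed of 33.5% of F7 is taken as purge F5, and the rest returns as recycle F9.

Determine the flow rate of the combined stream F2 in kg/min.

propane enters only via F10 and leaves only via the purge: 641.5×0.410 = 0.335×(propane in F7), and the separator passes all propane, so propane in F2 = propane in F7 = 785.12 kg/min.
propylene in F2: m_A = 641.5×0.590 + (1−0.335)·(1−0.880)·m_A, so m_A = 378.48/0.9202 = 411.31 kg/min.
F2 = 411.31 + 785.12 = 1196.4 kg/min.

1196 kg/min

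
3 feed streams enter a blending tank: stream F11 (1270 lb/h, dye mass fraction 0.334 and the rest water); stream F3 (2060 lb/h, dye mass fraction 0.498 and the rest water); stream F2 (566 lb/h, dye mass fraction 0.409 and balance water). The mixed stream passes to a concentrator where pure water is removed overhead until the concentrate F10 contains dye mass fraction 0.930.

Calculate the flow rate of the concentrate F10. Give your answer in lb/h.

1808 lb/h

dye entering = 1270×0.334 + 2060×0.498 + 566×0.409 = 1681.6 lb/h.
All dye reports to F10, so F10 = 1681.6/0.930 = 1808.1 lb/h.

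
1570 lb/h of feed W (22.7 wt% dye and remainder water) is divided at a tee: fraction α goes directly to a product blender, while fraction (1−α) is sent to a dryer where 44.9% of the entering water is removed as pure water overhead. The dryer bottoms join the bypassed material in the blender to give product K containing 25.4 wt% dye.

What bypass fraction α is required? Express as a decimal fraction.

All 1570×0.227 = 356.39 lb/h of dye reaches K, so K = 356.39/0.254 = 1403.1 lb/h and vapour = 166.89 lb/h.
The evaporator receives (1−α)·1570 of feed at 0.773 water and removes 0.449 of that water:
0.449×0.773×(1−α)×1570 = 166.89
(1−α) = 166.89/544.91 = 0.3063;  α = 0.6937.

0.694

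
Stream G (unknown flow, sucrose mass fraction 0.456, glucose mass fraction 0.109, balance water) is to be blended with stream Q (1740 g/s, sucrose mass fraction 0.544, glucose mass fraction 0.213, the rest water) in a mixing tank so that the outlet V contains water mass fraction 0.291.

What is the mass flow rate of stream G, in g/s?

580 g/s

Let G be the unknown flow. Total out = 1740 + G.
water balance: 422.82 + 0.435·G = 0.291·(1740 + G)
(0.435 − 0.291)·G = 0.291×1740 − 422.82 = 83.52
G = 83.52 / 0.144 = 580 g/s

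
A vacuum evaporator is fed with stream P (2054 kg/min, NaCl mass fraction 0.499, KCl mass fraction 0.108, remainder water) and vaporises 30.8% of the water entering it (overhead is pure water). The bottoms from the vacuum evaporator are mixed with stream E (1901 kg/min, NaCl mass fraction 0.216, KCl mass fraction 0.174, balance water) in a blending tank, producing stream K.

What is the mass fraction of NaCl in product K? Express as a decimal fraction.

Vapour removed = 0.308×0.393×2054 = 248.62 kg/min; concentrate = 1805.4 kg/min.
NaCl reaching the mixer = 1024.9 (from concentrate) + 1901×0.216 = 1435.6 kg/min.
Product flow = 1805.4 + 1901 = 3706.4 kg/min; NaCl fraction = 0.387.

0.387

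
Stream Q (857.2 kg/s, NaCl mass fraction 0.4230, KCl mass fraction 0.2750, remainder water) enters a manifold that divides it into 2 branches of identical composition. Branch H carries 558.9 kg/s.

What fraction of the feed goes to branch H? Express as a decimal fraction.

Fraction to H = 558.9/857.2 = 0.6520.

0.652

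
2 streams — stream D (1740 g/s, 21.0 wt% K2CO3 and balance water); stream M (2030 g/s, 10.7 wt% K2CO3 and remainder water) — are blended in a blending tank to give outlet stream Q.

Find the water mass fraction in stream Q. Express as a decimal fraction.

0.8455

Total flow out = 1740 + 2030 = 3770 g/s.
water in = 1740×0.790 + 2030×0.893 = 3187.4 g/s.
water mass fraction in Q = 3187.4/3770 = 0.8455.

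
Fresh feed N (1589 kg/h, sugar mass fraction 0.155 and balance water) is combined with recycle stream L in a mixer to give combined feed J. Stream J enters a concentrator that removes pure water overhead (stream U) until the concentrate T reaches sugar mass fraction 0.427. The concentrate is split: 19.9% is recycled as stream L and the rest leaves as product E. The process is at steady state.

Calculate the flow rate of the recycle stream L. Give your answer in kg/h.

Overall sugar balance (none leaves overhead): sugar in fresh feed = sugar in product, i.e. 1589×0.155 = (1−0.199)·T·0.427.
T = 246.29/(0.427×0.801) = 720.1 kg/h.
Recycle L = 0.199×720.1 = 143.3 kg/h.

143.3 kg/h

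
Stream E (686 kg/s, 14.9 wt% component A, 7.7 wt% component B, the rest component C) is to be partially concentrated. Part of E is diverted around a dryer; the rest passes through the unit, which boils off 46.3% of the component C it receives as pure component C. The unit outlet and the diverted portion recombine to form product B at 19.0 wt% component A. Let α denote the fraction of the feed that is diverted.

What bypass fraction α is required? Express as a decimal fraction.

All 686×0.149 = 102.21 kg/s of component A reaches B, so B = 102.21/0.190 = 537.97 kg/s and vapour = 148.03 kg/s.
The evaporator receives (1−α)·686 of feed at 0.774 component C and removes 0.463 of that component C:
0.463×0.774×(1−α)×686 = 148.03
(1−α) = 148.03/245.84 = 0.6022;  α = 0.3978.

0.398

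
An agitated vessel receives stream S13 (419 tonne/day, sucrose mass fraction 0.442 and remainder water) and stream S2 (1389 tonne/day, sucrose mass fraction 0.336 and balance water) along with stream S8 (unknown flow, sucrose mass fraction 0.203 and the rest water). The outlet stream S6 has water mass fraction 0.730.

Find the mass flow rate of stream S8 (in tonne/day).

2444 tonne/day

Let S8 be the unknown flow. Total out = 1808 + S8.
water balance: 1156.1 + 0.797·S8 = 0.730·(1808 + S8)
(0.797 − 0.730)·S8 = 0.730×1808 − 1156.1 = 163.74
S8 = 163.74 / 0.067 = 2443.9 tonne/day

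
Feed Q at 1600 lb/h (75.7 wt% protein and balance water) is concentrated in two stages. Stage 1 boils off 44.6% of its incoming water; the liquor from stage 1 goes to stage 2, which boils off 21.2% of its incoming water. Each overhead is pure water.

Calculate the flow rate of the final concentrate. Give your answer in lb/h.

water in feed = 1600×0.243 = 388.8 lb/h.
After stage 1: water left = (1−0.446)×388.8 = 215.4; stream total = 1426.6 lb/h.
After stage 2: water left = (1−0.212)×215.4 = 169.73; final concentrate = 1380.9 lb/h.

1381 lb/h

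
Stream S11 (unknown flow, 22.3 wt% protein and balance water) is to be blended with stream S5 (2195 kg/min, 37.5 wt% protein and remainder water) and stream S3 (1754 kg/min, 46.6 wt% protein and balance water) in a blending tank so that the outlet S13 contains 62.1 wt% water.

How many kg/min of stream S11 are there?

921.9 kg/min

Let S11 be the unknown flow. Total out = 3949 + S11.
water balance: 2308.5 + 0.777·S11 = 0.621·(3949 + S11)
(0.777 − 0.621)·S11 = 0.621×3949 − 2308.5 = 143.82
S11 = 143.82 / 0.156 = 921.91 kg/min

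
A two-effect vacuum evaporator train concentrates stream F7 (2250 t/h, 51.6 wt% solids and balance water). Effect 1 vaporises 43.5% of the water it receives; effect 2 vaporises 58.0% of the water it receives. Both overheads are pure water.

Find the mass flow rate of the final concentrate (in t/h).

water in feed = 2250×0.484 = 1089 t/h.
After stage 1: water left = (1−0.435)×1089 = 615.29; stream total = 1776.3 t/h.
After stage 2: water left = (1−0.580)×615.29 = 258.42; final concentrate = 1419.4 t/h.

1419 t/h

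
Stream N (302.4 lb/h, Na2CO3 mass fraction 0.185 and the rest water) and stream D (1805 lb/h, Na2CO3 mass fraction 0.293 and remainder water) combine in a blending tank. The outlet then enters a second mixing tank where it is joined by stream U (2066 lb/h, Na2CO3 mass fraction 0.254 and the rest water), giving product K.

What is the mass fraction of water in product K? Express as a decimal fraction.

Overall, product flow = 4173.4 lb/h.
water in = 302.4×0.815 + 1805×0.707 + 2066×0.746 = 3063.8 lb/h.
water fraction in K = 0.734.

0.734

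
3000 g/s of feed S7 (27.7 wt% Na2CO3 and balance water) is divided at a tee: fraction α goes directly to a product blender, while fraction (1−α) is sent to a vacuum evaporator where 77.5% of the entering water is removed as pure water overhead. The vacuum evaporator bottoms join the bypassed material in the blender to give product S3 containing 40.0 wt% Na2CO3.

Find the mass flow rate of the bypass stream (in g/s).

1354 g/s

All 3000×0.277 = 831 g/s of Na2CO3 reaches S3, so S3 = 831/0.400 = 2077.5 g/s and vapour = 922.5 g/s.
The evaporator receives (1−α)·3000 of feed at 0.723 water and removes 0.775 of that water:
0.775×0.723×(1−α)×3000 = 922.5
(1−α) = 922.5/1681 = 0.5488;  α = 0.4512.
Bypass flow = 0.4512×3000 = 1353.6 g/s.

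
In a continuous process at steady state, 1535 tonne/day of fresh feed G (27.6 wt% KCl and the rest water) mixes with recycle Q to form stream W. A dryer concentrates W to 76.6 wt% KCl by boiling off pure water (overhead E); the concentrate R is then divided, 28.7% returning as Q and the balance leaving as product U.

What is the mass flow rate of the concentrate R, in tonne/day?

Overall KCl balance (none leaves overhead): KCl in fresh feed = KCl in product, i.e. 1535×0.276 = (1−0.287)·R·0.766.
R = 423.66/(0.766×0.713) = 775.71 tonne/day.

775.7 tonne/day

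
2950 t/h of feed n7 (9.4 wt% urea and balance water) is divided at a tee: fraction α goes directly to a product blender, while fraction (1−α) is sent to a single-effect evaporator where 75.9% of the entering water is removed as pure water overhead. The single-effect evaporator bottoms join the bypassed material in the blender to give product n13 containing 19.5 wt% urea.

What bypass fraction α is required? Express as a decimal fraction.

0.247

All 2950×0.094 = 277.3 t/h of urea reaches n13, so n13 = 277.3/0.195 = 1422.1 t/h and vapour = 1527.9 t/h.
The evaporator receives (1−α)·2950 of feed at 0.906 water and removes 0.759 of that water:
0.759×0.906×(1−α)×2950 = 1527.9
(1−α) = 1527.9/2028.6 = 0.7532;  α = 0.2468.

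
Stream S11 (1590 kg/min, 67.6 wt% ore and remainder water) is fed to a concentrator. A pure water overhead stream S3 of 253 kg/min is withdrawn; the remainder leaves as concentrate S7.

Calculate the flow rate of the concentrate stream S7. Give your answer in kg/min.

Concentrate = 1590 − 253 = 1337 kg/min.

1337 kg/min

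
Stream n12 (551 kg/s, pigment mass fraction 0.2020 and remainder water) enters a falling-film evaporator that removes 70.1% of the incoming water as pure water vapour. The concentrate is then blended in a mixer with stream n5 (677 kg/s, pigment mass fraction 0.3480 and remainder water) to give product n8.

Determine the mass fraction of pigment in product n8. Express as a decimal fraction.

0.3772

Vapour removed = 0.701×0.798×551 = 308.23 kg/s; concentrate = 242.77 kg/s.
pigment reaching the mixer = 111.3 (from concentrate) + 677×0.348 = 346.9 kg/s.
Product flow = 242.77 + 677 = 919.77 kg/s; pigment fraction = 0.3772.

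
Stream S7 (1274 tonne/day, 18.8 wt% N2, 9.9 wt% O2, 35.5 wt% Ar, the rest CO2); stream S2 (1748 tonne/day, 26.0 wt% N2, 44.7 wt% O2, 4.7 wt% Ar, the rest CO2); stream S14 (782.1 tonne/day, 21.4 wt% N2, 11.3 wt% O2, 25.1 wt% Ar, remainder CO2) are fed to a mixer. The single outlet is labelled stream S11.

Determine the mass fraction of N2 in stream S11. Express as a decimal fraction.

Total flow out = 1274 + 1748 + 782.1 = 3804.1 tonne/day.
N2 in = 1274×0.188 + 1748×0.260 + 782.1×0.214 = 861.36 tonne/day.
N2 mass fraction in S11 = 861.36/3804.1 = 0.226.

0.226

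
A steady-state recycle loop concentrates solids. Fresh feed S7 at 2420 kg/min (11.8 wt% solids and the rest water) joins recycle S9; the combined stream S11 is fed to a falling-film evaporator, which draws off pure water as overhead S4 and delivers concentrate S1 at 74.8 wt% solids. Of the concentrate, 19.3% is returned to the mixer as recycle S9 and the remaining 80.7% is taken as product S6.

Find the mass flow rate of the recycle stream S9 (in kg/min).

Overall solids balance (none leaves overhead): solids in fresh feed = solids in product, i.e. 2420×0.118 = (1−0.193)·S1·0.748.
S1 = 285.56/(0.748×0.807) = 473.07 kg/min.
Recycle S9 = 0.193×473.07 = 91.302 kg/min.

91.3 kg/min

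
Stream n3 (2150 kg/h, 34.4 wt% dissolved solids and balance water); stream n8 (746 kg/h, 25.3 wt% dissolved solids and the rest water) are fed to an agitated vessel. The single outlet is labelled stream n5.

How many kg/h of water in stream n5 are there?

1968 kg/h

water out = water in = 2150×0.656 + 746×0.747 = 1967.7 kg/h.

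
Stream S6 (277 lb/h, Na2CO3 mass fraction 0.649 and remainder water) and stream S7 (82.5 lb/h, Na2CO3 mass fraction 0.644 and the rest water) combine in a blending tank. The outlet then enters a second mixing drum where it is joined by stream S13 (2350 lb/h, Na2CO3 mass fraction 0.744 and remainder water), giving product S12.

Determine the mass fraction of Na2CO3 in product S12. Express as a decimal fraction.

Overall, product flow = 2709.5 lb/h.
Na2CO3 in = 277×0.649 + 82.5×0.644 + 2350×0.744 = 1981.3 lb/h.
Na2CO3 fraction in S12 = 0.731.

0.731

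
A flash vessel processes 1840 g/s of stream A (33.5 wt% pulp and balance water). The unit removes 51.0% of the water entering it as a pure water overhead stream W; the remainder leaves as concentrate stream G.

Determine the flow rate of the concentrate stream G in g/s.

water entering = 1840×0.665 = 1223.6 g/s; overhead removed = 0.510×1223.6 = 624.04 g/s.
Concentrate = 1840 − 624.04 = 1216 g/s.

1216 g/s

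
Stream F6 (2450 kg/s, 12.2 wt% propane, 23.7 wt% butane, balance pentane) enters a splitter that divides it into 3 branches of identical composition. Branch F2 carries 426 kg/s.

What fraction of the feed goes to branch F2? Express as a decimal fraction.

Fraction to F2 = 426/2450 = 0.1739.

0.174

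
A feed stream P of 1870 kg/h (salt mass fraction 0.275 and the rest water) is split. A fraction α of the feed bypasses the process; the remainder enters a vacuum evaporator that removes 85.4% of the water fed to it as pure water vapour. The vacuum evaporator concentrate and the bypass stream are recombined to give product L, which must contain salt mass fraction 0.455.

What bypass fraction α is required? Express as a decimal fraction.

All 1870×0.275 = 514.25 kg/h of salt reaches L, so L = 514.25/0.455 = 1130.2 kg/h and vapour = 739.78 kg/h.
The evaporator receives (1−α)·1870 of feed at 0.725 water and removes 0.854 of that water:
0.854×0.725×(1−α)×1870 = 739.78
(1−α) = 739.78/1157.8 = 0.6389;  α = 0.3611.

0.361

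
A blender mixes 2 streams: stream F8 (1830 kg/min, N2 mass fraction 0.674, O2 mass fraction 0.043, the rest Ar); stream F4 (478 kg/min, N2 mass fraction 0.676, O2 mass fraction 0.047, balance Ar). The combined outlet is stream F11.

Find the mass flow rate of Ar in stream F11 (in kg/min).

650.3 kg/min

Ar out = Ar in = 1830×0.283 + 478×0.277 = 650.3 kg/min.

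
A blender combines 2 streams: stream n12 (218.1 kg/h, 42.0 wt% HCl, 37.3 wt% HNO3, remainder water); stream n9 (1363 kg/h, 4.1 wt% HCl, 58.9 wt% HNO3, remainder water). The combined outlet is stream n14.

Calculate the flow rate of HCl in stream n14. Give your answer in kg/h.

HCl out = HCl in = 218.1×0.420 + 1363×0.041 = 147.48 kg/h.

147.5 kg/h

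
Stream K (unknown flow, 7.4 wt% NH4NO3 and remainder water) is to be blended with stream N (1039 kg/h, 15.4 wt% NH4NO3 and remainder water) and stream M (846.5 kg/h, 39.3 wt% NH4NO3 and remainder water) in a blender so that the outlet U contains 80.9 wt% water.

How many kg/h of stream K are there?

Let K be the unknown flow. Total out = 1885.5 + K.
water balance: 1392.8 + 0.926·K = 0.809·(1885.5 + K)
(0.926 − 0.809)·K = 0.809×1885.5 − 1392.8 = 132.55
K = 132.55 / 0.117 = 1132.9 kg/h

1133 kg/h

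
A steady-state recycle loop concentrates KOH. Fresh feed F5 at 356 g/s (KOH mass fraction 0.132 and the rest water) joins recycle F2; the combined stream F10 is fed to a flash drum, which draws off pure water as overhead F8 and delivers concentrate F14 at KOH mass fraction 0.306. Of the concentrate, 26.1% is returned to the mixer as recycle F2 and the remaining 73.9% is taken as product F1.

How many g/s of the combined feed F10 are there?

Overall KOH balance (none leaves overhead): KOH in fresh feed = KOH in product, i.e. 356×0.132 = (1−0.261)·F14·0.306.
F14 = 46.992/(0.306×0.739) = 207.81 g/s.
Recycle F2 = 0.261×207.81 = 54.237 g/s.
Combined feed F10 = 356 + 54.237 = 410.24 g/s.

410.2 g/s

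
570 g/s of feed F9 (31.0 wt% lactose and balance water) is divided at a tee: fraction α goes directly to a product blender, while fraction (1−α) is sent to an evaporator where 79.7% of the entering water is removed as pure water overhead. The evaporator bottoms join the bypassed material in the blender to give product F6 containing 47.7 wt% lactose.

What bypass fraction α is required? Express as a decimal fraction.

All 570×0.310 = 176.7 g/s of lactose reaches F6, so F6 = 176.7/0.477 = 370.44 g/s and vapour = 199.56 g/s.
The evaporator receives (1−α)·570 of feed at 0.690 water and removes 0.797 of that water:
0.797×0.690×(1−α)×570 = 199.56
(1−α) = 199.56/313.46 = 0.6366;  α = 0.3634.

0.363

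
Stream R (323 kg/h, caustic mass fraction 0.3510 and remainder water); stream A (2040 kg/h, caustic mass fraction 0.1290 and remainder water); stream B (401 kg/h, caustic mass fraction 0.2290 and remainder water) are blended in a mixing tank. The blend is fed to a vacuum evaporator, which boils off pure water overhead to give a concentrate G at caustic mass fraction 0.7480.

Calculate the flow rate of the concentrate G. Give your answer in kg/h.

caustic entering = 323×0.351 + 2040×0.129 + 401×0.229 = 468.36 kg/h.
All caustic reports to G, so G = 468.36/0.748 = 626.15 kg/h.

626.2 kg/h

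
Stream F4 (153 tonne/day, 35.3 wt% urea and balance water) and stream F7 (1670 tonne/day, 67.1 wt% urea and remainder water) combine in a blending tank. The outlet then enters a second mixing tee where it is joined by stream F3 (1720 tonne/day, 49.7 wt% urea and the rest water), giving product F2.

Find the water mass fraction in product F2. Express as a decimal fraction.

Overall, product flow = 3543 tonne/day.
water in = 153×0.647 + 1670×0.329 + 1720×0.503 = 1513.6 tonne/day.
water fraction in F2 = 0.427.

0.427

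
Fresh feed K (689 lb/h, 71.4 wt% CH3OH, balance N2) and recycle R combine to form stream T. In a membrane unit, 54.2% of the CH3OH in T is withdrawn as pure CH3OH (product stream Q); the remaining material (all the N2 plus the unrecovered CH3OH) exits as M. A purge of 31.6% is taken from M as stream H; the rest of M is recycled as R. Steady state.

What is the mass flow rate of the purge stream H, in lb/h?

300.7 lb/h

N2 enters only via K and leaves only via the purge: 689×0.286 = 0.316×(N2 in M), and the membrane unit passes all N2, so N2 in T = N2 in M = 623.59 lb/h.
CH3OH in T: m_A = 689×0.714 + (1−0.316)·(1−0.542)·m_A, so m_A = 491.95/0.6867 = 716.36 lb/h.
M = (1−0.542)×716.36 + 623.59 = 951.68 lb/h.
Purge H = 0.316×951.68 = 300.73 lb/h.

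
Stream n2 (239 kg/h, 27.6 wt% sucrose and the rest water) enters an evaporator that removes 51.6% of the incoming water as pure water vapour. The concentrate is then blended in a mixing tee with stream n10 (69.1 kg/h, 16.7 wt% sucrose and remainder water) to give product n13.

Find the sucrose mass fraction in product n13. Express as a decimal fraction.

Vapour removed = 0.516×0.724×239 = 89.287 kg/h; concentrate = 149.71 kg/h.
sucrose reaching the mixer = 65.964 (from concentrate) + 69.1×0.167 = 77.504 kg/h.
Product flow = 149.71 + 69.1 = 218.81 kg/h; sucrose fraction = 0.3542.

0.3542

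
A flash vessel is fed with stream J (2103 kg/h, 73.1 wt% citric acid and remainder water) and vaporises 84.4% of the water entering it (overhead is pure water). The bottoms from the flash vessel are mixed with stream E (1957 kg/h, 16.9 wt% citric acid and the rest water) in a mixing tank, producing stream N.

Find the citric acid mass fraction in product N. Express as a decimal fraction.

0.5214

Vapour removed = 0.844×0.269×2103 = 477.46 kg/h; concentrate = 1625.5 kg/h.
citric acid reaching the mixer = 1537.3 (from concentrate) + 1957×0.169 = 1868 kg/h.
Product flow = 1625.5 + 1957 = 3582.5 kg/h; citric acid fraction = 0.5214.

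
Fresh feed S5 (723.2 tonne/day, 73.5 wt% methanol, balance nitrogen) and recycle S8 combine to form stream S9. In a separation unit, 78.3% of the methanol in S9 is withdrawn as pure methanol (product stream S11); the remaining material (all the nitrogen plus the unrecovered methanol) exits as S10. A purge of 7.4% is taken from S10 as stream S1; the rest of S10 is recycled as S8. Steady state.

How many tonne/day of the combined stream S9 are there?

3255 tonne/day

nitrogen enters only via S5 and leaves only via the purge: 723.2×0.265 = 0.074×(nitrogen in S10), and the separation unit passes all nitrogen, so nitrogen in S9 = nitrogen in S10 = 2589.8 tonne/day.
methanol in S9: m_A = 723.2×0.735 + (1−0.074)·(1−0.783)·m_A, so m_A = 531.55/0.7991 = 665.22 tonne/day.
S9 = 665.22 + 2589.8 = 3255.1 tonne/day.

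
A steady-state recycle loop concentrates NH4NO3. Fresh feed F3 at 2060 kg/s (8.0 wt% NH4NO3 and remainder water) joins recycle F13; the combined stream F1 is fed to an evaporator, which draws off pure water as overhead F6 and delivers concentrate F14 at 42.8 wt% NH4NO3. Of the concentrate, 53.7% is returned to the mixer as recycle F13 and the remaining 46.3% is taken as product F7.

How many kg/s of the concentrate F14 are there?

Overall NH4NO3 balance (none leaves overhead): NH4NO3 in fresh feed = NH4NO3 in product, i.e. 2060×0.080 = (1−0.537)·F14·0.428.
F14 = 164.8/(0.428×0.463) = 831.63 kg/s.

831.6 kg/s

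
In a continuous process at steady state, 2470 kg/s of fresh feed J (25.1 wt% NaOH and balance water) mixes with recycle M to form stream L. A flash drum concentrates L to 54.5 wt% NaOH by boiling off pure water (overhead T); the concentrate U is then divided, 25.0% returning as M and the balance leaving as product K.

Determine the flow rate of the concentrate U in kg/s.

1517 kg/s

Overall NaOH balance (none leaves overhead): NaOH in fresh feed = NaOH in product, i.e. 2470×0.251 = (1−0.250)·U·0.545.
U = 619.97/(0.545×0.750) = 1516.7 kg/s.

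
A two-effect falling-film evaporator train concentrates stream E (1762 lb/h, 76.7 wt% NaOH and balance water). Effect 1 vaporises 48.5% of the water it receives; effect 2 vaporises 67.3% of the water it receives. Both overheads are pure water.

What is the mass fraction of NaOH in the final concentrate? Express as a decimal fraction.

water in feed = 1762×0.233 = 410.55 lb/h.
After stage 1: water left = (1−0.485)×410.55 = 211.43; stream total = 1562.9 lb/h.
After stage 2: water left = (1−0.673)×211.43 = 69.138; final concentrate = 1420.6 lb/h.
NaOH fraction = 1351.5/1420.6 = 0.951.

0.951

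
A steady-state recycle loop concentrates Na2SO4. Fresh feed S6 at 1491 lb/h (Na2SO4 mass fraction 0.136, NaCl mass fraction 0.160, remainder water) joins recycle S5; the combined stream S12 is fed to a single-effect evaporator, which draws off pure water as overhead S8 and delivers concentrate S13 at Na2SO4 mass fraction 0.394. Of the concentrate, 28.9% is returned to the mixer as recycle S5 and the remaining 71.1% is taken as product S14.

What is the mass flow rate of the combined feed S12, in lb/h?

Overall Na2SO4 balance (none leaves overhead): Na2SO4 in fresh feed = Na2SO4 in product, i.e. 1491×0.136 = (1−0.289)·S13·0.394.
S13 = 202.78/(0.394×0.711) = 723.85 lb/h.
Recycle S5 = 0.289×723.85 = 209.19 lb/h.
Combined feed S12 = 1491 + 209.19 = 1700.2 lb/h.

1700 lb/h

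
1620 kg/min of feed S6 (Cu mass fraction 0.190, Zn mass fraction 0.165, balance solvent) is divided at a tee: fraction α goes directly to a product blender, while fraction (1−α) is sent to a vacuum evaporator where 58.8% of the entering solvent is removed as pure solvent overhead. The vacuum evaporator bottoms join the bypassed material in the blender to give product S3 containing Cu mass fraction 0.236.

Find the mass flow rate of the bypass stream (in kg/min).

787.4 kg/min

All 1620×0.190 = 307.8 kg/min of Cu reaches S3, so S3 = 307.8/0.236 = 1304.2 kg/min and vapour = 315.76 kg/min.
The evaporator receives (1−α)·1620 of feed at 0.645 solvent and removes 0.588 of that solvent:
0.588×0.645×(1−α)×1620 = 315.76
(1−α) = 315.76/614.4 = 0.5139;  α = 0.4861.
Bypass flow = 0.4861×1620 = 787.42 kg/min.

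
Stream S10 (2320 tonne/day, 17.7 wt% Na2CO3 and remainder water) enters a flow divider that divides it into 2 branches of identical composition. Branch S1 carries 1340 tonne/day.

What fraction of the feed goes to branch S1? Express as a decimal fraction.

0.578

Fraction to S1 = 1340/2320 = 0.5776.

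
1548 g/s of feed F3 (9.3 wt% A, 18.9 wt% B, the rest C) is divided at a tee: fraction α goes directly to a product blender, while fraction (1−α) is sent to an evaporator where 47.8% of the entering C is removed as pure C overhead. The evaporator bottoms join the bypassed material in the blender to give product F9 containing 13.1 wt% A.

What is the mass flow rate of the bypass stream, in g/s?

All 1548×0.093 = 143.96 g/s of A reaches F9, so F9 = 143.96/0.131 = 1099 g/s and vapour = 449.04 g/s.
The evaporator receives (1−α)·1548 of feed at 0.718 C and removes 0.478 of that C:
0.478×0.718×(1−α)×1548 = 449.04
(1−α) = 449.04/531.28 = 0.8452;  α = 0.1548.
Bypass flow = 0.1548×1548 = 239.63 g/s.

239.6 g/s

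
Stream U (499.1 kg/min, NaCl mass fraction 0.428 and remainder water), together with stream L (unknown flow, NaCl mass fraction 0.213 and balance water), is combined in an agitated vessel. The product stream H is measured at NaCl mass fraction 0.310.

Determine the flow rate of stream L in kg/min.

607.2 kg/min

Let L be the unknown flow. Total out = 499.1 + L.
NaCl balance: 213.61 + 0.213·L = 0.310·(499.1 + L)
(0.213 − 0.310)·L = 0.310×499.1 − 213.61 = -58.894
L = -58.894 / -0.097 = 607.15 kg/min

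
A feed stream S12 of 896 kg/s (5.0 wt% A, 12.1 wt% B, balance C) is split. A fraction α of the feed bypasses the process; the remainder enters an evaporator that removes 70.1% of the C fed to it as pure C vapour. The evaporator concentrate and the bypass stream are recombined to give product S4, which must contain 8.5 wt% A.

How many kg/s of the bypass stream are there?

All 896×0.050 = 44.8 kg/s of A reaches S4, so S4 = 44.8/0.085 = 527.06 kg/s and vapour = 368.94 kg/s.
The evaporator receives (1−α)·896 of feed at 0.829 C and removes 0.701 of that C:
0.701×0.829×(1−α)×896 = 368.94
(1−α) = 368.94/520.69 = 0.7086;  α = 0.2914.
Bypass flow = 0.2914×896 = 261.13 kg/s.

261.1 kg/s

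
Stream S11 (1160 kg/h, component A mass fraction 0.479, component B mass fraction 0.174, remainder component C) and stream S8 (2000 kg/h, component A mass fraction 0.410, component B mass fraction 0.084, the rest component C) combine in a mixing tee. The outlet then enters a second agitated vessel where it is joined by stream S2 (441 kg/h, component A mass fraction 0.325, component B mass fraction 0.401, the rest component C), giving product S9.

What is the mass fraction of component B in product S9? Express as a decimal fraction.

0.152

Overall, product flow = 3601 kg/h.
component B in = 1160×0.174 + 2000×0.084 + 441×0.401 = 546.68 kg/h.
component B fraction in S9 = 0.152.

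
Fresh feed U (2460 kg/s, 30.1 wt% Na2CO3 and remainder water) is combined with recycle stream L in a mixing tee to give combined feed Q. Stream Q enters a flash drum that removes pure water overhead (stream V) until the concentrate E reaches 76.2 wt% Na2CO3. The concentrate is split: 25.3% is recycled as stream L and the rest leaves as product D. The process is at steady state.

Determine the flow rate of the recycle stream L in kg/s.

Overall Na2CO3 balance (none leaves overhead): Na2CO3 in fresh feed = Na2CO3 in product, i.e. 2460×0.301 = (1−0.253)·E·0.762.
E = 740.46/(0.762×0.747) = 1300.8 kg/s.
Recycle L = 0.253×1300.8 = 329.11 kg/s.

329.1 kg/s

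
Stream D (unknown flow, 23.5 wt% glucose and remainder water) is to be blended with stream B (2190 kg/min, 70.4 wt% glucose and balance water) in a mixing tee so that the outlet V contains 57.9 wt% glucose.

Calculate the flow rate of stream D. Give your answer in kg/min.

Let D be the unknown flow. Total out = 2190 + D.
glucose balance: 1541.8 + 0.235·D = 0.579·(2190 + D)
(0.235 − 0.579)·D = 0.579×2190 − 1541.8 = -273.75
D = -273.75 / -0.344 = 795.78 kg/min

795.8 kg/min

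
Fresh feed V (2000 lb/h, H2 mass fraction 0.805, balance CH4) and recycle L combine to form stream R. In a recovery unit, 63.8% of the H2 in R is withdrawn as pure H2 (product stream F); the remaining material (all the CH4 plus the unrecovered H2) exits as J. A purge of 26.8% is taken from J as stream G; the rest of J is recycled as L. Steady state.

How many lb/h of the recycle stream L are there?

CH4 enters only via V and leaves only via the purge: 2000×0.195 = 0.268×(CH4 in J), and the recovery unit passes all CH4, so CH4 in R = CH4 in J = 1455.2 lb/h.
H2 in R: m_A = 2000×0.805 + (1−0.268)·(1−0.638)·m_A, so m_A = 1610/0.7350 = 2190.4 lb/h.
J = (1−0.638)×2190.4 + 1455.2 = 2248.2 lb/h.
Recycle L = (1−0.268)×2248.2 = 1645.7 lb/h.

1646 lb/h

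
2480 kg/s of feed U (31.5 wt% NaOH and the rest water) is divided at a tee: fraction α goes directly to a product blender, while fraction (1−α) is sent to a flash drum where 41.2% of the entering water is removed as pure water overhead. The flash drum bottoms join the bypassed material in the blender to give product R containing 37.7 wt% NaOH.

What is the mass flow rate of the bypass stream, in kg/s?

All 2480×0.315 = 781.2 kg/s of NaOH reaches R, so R = 781.2/0.377 = 2072.1 kg/s and vapour = 407.85 kg/s.
The evaporator receives (1−α)·2480 of feed at 0.685 water and removes 0.412 of that water:
0.412×0.685×(1−α)×2480 = 407.85
(1−α) = 407.85/699.91 = 0.5827;  α = 0.4173.
Bypass flow = 0.4173×2480 = 1034.8 kg/s.

1035 kg/s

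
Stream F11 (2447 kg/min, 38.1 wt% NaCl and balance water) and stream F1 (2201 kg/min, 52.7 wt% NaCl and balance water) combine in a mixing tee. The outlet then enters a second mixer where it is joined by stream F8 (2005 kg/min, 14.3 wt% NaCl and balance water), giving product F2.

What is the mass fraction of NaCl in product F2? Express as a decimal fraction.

0.3576

Overall, product flow = 6653 kg/min.
NaCl in = 2447×0.381 + 2201×0.527 + 2005×0.143 = 2378.9 kg/min.
NaCl fraction in F2 = 0.3576.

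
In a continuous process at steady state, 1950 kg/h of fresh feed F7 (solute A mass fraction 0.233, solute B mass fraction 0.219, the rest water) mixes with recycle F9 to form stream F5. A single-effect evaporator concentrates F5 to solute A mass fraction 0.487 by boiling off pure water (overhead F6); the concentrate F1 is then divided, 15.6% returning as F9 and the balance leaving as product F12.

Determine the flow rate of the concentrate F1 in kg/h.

1105 kg/h

Overall solute A balance (none leaves overhead): solute A in fresh feed = solute A in product, i.e. 1950×0.233 = (1−0.156)·F1·0.487.
F1 = 454.35/(0.487×0.844) = 1105.4 kg/h.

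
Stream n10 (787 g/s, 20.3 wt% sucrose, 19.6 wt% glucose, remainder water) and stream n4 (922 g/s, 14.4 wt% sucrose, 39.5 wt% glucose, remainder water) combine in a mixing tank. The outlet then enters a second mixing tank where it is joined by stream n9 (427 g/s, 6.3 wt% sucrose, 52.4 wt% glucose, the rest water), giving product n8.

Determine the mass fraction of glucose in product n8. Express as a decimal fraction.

0.347

Overall, product flow = 2136 g/s.
glucose in = 787×0.196 + 922×0.395 + 427×0.524 = 742.19 g/s.
glucose fraction in n8 = 0.347.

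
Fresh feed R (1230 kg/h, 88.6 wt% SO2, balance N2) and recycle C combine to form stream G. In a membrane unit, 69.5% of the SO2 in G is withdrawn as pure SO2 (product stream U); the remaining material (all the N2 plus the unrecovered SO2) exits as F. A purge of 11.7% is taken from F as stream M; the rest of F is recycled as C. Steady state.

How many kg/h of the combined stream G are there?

2690 kg/h

N2 enters only via R and leaves only via the purge: 1230×0.114 = 0.117×(N2 in F), and the membrane unit passes all N2, so N2 in G = N2 in F = 1198.5 kg/h.
SO2 in G: m_A = 1230×0.886 + (1−0.117)·(1−0.695)·m_A, so m_A = 1089.8/0.7307 = 1491.4 kg/h.
G = 1491.4 + 1198.5 = 2689.9 kg/h.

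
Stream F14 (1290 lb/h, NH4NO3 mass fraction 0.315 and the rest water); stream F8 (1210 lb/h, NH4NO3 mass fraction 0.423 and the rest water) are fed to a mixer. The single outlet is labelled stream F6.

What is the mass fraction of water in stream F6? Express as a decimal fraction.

0.633

Total flow out = 1290 + 1210 = 2500 lb/h.
water in = 1290×0.685 + 1210×0.577 = 1581.8 lb/h.
water mass fraction in F6 = 1581.8/2500 = 0.633.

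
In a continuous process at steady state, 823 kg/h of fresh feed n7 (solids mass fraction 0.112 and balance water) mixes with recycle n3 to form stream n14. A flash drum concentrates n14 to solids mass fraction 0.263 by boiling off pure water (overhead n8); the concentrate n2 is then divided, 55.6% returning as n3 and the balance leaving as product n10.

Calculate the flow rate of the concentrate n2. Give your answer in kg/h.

789.4 kg/h

Overall solids balance (none leaves overhead): solids in fresh feed = solids in product, i.e. 823×0.112 = (1−0.556)·n2·0.263.
n2 = 92.176/(0.263×0.444) = 789.37 kg/h.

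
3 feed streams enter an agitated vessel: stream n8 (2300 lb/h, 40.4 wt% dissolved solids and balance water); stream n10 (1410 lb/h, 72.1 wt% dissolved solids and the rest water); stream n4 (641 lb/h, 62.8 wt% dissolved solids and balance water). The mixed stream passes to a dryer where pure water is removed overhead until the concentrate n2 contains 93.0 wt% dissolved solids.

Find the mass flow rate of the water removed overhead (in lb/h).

1826 lb/h

dissolved solids entering = 2300×0.404 + 1410×0.721 + 641×0.628 = 2348.4 lb/h.
All dissolved solids reports to n2, so n2 = 2348.4/0.930 = 2525.1 lb/h.
Total feed = 4351 lb/h; overhead = 4351 − 2525.1 = 1825.9 lb/h.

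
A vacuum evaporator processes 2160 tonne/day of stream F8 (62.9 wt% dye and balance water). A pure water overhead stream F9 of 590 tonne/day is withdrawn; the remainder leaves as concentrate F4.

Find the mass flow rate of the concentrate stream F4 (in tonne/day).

1570 tonne/day

Concentrate = 2160 − 590 = 1570 tonne/day.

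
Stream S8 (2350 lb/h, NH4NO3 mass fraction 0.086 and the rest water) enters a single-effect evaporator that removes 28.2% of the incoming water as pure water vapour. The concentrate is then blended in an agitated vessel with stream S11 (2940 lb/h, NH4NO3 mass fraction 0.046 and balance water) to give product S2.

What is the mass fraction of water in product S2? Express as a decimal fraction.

0.928

Vapour removed = 0.282×0.914×2350 = 605.71 lb/h; concentrate = 1744.3 lb/h.
water reaching the mixer = 1542.2 (from concentrate) + 2940×0.954 = 4347 lb/h.
Product flow = 1744.3 + 2940 = 4684.3 lb/h; water fraction = 0.928.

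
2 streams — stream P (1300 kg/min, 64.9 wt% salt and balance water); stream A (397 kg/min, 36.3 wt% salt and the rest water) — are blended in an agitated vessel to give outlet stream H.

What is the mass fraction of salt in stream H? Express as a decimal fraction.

0.582

Total flow out = 1300 + 397 = 1697 kg/min.
salt in = 1300×0.649 + 397×0.363 = 987.81 kg/min.
salt mass fraction in H = 987.81/1697 = 0.582.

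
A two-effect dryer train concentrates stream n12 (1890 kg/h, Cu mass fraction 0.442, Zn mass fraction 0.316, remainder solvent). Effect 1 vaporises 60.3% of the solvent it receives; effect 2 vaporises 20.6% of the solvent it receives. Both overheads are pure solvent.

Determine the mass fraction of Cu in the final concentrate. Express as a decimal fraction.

0.530

solvent in feed = 1890×0.242 = 457.38 kg/h.
After stage 1: solvent left = (1−0.603)×457.38 = 181.58; stream total = 1614.2 kg/h.
After stage 2: solvent left = (1−0.206)×181.58 = 144.17; final concentrate = 1576.8 kg/h.
Cu fraction = 835.38/1576.8 = 0.530.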